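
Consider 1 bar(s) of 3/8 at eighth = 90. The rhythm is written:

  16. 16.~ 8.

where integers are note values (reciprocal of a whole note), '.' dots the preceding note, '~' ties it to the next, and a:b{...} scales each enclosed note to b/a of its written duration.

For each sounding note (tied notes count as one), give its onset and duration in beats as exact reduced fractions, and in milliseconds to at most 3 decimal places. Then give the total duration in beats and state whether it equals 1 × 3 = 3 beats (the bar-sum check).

1) 0.0ms=0b +500.0ms=3/4b
2) 500.0ms=3/4b +1500.0ms=9/4b
Σ=3b of 3 (90bpm 3/8) — PASS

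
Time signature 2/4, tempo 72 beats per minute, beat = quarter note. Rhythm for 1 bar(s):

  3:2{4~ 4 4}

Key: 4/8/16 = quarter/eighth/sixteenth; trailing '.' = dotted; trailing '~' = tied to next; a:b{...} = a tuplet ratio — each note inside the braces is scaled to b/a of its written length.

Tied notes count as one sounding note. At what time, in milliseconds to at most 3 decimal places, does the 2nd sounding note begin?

note 2 onset = 4/3b = 1111.111ms

1. 0.0ms @ 0 + 1111.111ms (4/3)
2. 1111.111ms @ 4/3 + 555.556ms (2/3)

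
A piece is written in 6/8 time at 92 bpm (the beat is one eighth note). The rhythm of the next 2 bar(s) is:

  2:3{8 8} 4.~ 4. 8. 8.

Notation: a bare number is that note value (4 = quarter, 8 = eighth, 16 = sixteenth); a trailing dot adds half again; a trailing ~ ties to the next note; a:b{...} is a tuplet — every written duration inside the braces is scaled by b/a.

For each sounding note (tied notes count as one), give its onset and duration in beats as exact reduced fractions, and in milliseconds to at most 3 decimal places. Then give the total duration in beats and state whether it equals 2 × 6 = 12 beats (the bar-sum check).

1) 0.0ms=0b +978.261ms=3/2b
2) 978.261ms=3/2b +978.261ms=3/2b
3) 1956.522ms=3b +3913.043ms=6b
4) 5869.565ms=9b +978.261ms=3/2b
5) 6847.826ms=21/2b +978.261ms=3/2b
Σ=12b of 12 (92bpm 6/8) — PASS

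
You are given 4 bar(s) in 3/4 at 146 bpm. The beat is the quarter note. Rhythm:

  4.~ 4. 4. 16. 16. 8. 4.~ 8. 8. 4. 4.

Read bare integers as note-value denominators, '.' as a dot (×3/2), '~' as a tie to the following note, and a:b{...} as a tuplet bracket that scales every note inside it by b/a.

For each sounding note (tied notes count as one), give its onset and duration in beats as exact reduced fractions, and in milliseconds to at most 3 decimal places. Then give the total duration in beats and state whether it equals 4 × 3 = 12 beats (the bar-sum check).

1) 0.0ms=0b +1232.877ms=3b
2) 1232.877ms=3b +616.438ms=3/2b
3) 1849.315ms=9/2b +154.11ms=3/8b
4) 2003.425ms=39/8b +154.11ms=3/8b
5) 2157.534ms=21/4b +308.219ms=3/4b
6) 2465.753ms=6b +924.658ms=9/4b
7) 3390.411ms=33/4b +308.219ms=3/4b
8) 3698.63ms=9b +616.438ms=3/2b
9) 4315.068ms=21/2b +616.438ms=3/2b
Σ=12b of 12 (146bpm 3/4) — PASS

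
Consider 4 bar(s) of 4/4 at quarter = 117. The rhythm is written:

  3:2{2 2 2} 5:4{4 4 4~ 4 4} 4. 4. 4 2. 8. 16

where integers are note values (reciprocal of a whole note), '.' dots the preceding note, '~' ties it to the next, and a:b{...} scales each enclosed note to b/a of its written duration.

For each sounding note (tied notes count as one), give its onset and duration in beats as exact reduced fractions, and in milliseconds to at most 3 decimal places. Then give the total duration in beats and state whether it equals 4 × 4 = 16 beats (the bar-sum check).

1) 0.0ms=0b +683.761ms=4/3b
2) 683.761ms=4/3b +683.761ms=4/3b
3) 1367.521ms=8/3b +683.761ms=4/3b
4) 2051.282ms=4b +410.256ms=4/5b
5) 2461.538ms=24/5b +410.256ms=4/5b
6) 2871.795ms=28/5b +820.513ms=8/5b
7) 3692.308ms=36/5b +410.256ms=4/5b
8) 4102.564ms=8b +769.231ms=3/2b
9) 4871.795ms=19/2b +769.231ms=3/2b
10) 5641.026ms=11b +512.821ms=1b
11) 6153.846ms=12b +1538.462ms=3b
12) 7692.308ms=15b +384.615ms=3/4b
13) 8076.923ms=63/4b +128.205ms=1/4b
Σ=16b of 16 (117bpm 4/4) — PASS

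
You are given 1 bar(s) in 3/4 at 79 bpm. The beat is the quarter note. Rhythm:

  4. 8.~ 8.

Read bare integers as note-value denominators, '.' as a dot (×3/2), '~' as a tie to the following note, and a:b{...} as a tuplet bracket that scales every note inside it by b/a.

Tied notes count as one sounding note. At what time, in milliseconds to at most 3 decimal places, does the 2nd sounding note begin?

note 2 onset = 3/2b = 1139.241ms

1. 0.0ms @ 0 + 1139.241ms (3/2)
2. 1139.241ms @ 3/2 + 1139.241ms (3/2)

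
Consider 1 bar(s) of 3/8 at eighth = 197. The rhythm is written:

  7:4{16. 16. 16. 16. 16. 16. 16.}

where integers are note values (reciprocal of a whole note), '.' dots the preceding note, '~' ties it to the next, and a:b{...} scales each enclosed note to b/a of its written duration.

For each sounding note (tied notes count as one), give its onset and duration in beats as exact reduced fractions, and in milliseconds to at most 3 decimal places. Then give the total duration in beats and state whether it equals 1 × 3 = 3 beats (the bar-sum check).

1) 0.0ms=0b +130.529ms=3/7b
2) 130.529ms=3/7b +130.529ms=3/7b
3) 261.059ms=6/7b +130.529ms=3/7b
4) 391.588ms=9/7b +130.529ms=3/7b
5) 522.117ms=12/7b +130.529ms=3/7b
6) 652.647ms=15/7b +130.529ms=3/7b
7) 783.176ms=18/7b +130.529ms=3/7b
Σ=3b of 3 (197bpm 3/8) — PASS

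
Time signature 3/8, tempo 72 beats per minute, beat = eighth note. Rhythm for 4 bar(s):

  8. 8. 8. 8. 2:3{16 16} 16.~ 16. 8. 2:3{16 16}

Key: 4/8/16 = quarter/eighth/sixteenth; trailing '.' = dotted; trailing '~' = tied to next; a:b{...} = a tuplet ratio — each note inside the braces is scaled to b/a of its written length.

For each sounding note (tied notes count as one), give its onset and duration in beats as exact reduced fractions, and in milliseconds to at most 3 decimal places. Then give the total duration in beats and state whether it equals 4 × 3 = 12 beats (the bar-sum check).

1) 0.0ms=0b +1250.0ms=3/2b
2) 1250.0ms=3/2b +1250.0ms=3/2b
3) 2500.0ms=3b +1250.0ms=3/2b
4) 3750.0ms=9/2b +1250.0ms=3/2b
5) 5000.0ms=6b +625.0ms=3/4b
6) 5625.0ms=27/4b +625.0ms=3/4b
7) 6250.0ms=15/2b +1250.0ms=3/2b
8) 7500.0ms=9b +1250.0ms=3/2b
9) 8750.0ms=21/2b +625.0ms=3/4b
10) 9375.0ms=45/4b +625.0ms=3/4b
Σ=12b of 12 (72bpm 3/8) — PASS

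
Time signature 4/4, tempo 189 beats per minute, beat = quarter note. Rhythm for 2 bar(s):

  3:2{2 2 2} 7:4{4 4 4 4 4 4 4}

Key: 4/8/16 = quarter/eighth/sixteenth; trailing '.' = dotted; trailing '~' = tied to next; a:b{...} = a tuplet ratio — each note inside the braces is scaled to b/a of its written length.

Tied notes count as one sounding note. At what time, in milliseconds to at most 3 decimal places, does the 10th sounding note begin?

note 10 onset = 52/7b = 2358.277ms

1. 0.0ms @ 0 + 423.28ms (4/3)
2. 423.28ms @ 4/3 + 423.28ms (4/3)
3. 846.561ms @ 8/3 + 423.28ms (4/3)
4. 1269.841ms @ 4 + 181.406ms (4/7)
5. 1451.247ms @ 32/7 + 181.406ms (4/7)
6. 1632.653ms @ 36/7 + 181.406ms (4/7)
7. 1814.059ms @ 40/7 + 181.406ms (4/7)
8. 1995.465ms @ 44/7 + 181.406ms (4/7)
9. 2176.871ms @ 48/7 + 181.406ms (4/7)
10. 2358.277ms @ 52/7 + 181.406ms (4/7)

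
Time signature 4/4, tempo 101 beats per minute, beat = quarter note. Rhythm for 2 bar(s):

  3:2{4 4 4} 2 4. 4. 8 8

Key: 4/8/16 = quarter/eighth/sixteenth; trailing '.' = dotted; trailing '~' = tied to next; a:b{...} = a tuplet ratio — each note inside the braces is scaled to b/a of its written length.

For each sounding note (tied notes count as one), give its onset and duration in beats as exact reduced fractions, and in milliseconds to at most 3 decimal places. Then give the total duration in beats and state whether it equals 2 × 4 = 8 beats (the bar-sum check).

1) 0.0ms=0b +396.04ms=2/3b
2) 396.04ms=2/3b +396.04ms=2/3b
3) 792.079ms=4/3b +396.04ms=2/3b
4) 1188.119ms=2b +1188.119ms=2b
5) 2376.238ms=4b +891.089ms=3/2b
6) 3267.327ms=11/2b +891.089ms=3/2b
7) 4158.416ms=7b +297.03ms=1/2b
8) 4455.446ms=15/2b +297.03ms=1/2b
Σ=8b of 8 (101bpm 4/4) — PASS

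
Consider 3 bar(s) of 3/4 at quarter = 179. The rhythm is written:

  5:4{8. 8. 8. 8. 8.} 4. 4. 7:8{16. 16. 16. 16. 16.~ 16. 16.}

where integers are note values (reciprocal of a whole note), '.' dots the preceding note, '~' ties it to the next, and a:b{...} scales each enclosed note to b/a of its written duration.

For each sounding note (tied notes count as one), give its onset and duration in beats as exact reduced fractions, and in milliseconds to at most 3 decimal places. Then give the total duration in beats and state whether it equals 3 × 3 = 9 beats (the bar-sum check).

1) 0.0ms=0b +201.117ms=3/5b
2) 201.117ms=3/5b +201.117ms=3/5b
3) 402.235ms=6/5b +201.117ms=3/5b
4) 603.352ms=9/5b +201.117ms=3/5b
5) 804.469ms=12/5b +201.117ms=3/5b
6) 1005.587ms=3b +502.793ms=3/2b
7) 1508.38ms=9/2b +502.793ms=3/2b
8) 2011.173ms=6b +143.655ms=3/7b
9) 2154.828ms=45/7b +143.655ms=3/7b
10) 2298.484ms=48/7b +143.655ms=3/7b
11) 2442.139ms=51/7b +143.655ms=3/7b
12) 2585.794ms=54/7b +287.31ms=6/7b
13) 2873.105ms=60/7b +143.655ms=3/7b
Σ=9b of 9 (179bpm 3/4) — PASS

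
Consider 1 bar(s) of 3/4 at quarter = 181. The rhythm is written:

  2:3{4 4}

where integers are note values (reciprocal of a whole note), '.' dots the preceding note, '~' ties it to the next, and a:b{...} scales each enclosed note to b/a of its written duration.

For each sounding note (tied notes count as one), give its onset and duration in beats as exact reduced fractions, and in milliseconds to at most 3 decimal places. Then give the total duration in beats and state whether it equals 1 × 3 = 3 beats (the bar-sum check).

1) 0.0ms=0b +497.238ms=3/2b
2) 497.238ms=3/2b +497.238ms=3/2b
Σ=3b of 3 (181bpm 3/4) — PASS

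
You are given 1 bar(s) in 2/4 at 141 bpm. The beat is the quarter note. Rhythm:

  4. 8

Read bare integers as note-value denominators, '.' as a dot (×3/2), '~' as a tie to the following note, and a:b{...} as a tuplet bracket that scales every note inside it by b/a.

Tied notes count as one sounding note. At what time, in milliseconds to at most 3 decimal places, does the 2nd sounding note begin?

1. 0.0ms @ 0 + 638.298ms (3/2)
2. 638.298ms @ 3/2 + 212.766ms (1/2)

note 2 onset = 3/2b = 638.298ms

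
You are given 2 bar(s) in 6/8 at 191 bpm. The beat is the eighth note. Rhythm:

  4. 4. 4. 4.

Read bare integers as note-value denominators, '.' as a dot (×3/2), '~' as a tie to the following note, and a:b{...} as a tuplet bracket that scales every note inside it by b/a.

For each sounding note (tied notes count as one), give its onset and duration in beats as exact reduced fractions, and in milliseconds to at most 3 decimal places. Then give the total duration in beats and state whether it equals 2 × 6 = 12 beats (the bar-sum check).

1) 0.0ms=0b +942.408ms=3b
2) 942.408ms=3b +942.408ms=3b
3) 1884.817ms=6b +942.408ms=3b
4) 2827.225ms=9b +942.408ms=3b
Σ=12b of 12 (191bpm 6/8) — PASS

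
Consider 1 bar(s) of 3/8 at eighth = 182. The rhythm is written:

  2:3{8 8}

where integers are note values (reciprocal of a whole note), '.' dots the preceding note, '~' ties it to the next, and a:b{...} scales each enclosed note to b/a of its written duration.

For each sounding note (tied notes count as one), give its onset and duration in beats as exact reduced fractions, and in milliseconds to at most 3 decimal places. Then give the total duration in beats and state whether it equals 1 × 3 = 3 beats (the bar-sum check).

1) 0.0ms=0b +494.505ms=3/2b
2) 494.505ms=3/2b +494.505ms=3/2b
Σ=3b of 3 (182bpm 3/8) — PASS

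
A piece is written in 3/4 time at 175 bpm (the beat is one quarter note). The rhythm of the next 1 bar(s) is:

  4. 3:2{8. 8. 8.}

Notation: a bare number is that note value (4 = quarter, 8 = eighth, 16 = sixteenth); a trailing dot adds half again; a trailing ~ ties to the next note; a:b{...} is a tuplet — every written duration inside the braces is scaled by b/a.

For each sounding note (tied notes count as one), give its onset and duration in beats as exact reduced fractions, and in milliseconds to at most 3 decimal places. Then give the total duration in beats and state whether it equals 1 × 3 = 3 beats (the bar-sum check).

1) 0.0ms=0b +514.286ms=3/2b
2) 514.286ms=3/2b +171.429ms=1/2b
3) 685.714ms=2b +171.429ms=1/2b
4) 857.143ms=5/2b +171.429ms=1/2b
Σ=3b of 3 (175bpm 3/4) — PASS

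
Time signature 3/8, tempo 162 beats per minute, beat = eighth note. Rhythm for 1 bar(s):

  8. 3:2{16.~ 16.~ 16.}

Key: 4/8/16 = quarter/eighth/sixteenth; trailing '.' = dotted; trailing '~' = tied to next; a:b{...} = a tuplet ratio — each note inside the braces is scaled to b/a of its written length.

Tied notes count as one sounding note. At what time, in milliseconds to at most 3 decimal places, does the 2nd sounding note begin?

note 2 onset = 3/2b = 555.556ms

1. 0.0ms @ 0 + 555.556ms (3/2)
2. 555.556ms @ 3/2 + 555.556ms (3/2)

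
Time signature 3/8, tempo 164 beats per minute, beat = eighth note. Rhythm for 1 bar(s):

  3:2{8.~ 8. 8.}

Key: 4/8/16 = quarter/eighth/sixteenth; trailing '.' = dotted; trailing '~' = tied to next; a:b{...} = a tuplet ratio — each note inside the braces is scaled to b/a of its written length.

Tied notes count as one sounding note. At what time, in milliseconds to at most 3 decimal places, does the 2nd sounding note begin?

1. 0.0ms @ 0 + 731.707ms (2)
2. 731.707ms @ 2 + 365.854ms (1)

note 2 onset = 2b = 731.707ms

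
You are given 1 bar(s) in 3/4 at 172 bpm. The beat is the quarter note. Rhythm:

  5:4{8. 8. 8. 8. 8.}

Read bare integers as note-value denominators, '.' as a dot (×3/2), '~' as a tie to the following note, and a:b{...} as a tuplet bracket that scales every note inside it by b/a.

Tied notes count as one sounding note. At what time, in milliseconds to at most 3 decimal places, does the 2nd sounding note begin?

1. 0.0ms @ 0 + 209.302ms (3/5)
2. 209.302ms @ 3/5 + 209.302ms (3/5)
3. 418.605ms @ 6/5 + 209.302ms (3/5)
4. 627.907ms @ 9/5 + 209.302ms (3/5)
5. 837.209ms @ 12/5 + 209.302ms (3/5)

note 2 onset = 3/5b = 209.302ms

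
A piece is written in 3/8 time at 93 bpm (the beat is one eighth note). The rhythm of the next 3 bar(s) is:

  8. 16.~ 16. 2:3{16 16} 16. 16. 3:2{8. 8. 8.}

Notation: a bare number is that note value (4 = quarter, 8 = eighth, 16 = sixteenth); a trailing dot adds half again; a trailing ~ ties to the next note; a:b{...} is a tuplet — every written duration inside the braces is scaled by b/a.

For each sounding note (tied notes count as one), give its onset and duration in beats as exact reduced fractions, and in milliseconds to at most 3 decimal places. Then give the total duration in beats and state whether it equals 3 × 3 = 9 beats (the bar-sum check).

1) 0.0ms=0b +967.742ms=3/2b
2) 967.742ms=3/2b +967.742ms=3/2b
3) 1935.484ms=3b +483.871ms=3/4b
4) 2419.355ms=15/4b +483.871ms=3/4b
5) 2903.226ms=9/2b +483.871ms=3/4b
6) 3387.097ms=21/4b +483.871ms=3/4b
7) 3870.968ms=6b +645.161ms=1b
8) 4516.129ms=7b +645.161ms=1b
9) 5161.29ms=8b +645.161ms=1b
Σ=9b of 9 (93bpm 3/8) — PASS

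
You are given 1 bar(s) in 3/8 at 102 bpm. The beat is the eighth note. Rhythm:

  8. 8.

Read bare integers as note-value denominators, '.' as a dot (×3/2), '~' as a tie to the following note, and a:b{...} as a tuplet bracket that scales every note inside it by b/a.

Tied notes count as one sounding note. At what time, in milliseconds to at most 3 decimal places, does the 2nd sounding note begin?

1. 0.0ms @ 0 + 882.353ms (3/2)
2. 882.353ms @ 3/2 + 882.353ms (3/2)

note 2 onset = 3/2b = 882.353ms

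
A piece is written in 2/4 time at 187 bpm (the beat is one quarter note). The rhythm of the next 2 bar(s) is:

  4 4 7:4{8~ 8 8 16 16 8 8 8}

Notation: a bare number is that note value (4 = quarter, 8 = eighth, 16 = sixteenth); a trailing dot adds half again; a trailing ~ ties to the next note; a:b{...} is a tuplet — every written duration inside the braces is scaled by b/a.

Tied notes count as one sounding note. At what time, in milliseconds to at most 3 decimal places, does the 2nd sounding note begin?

note 2 onset = 1b = 320.856ms

1. 0.0ms @ 0 + 320.856ms (1)
2. 320.856ms @ 1 + 320.856ms (1)
3. 641.711ms @ 2 + 183.346ms (4/7)
4. 825.057ms @ 18/7 + 91.673ms (2/7)
5. 916.73ms @ 20/7 + 45.837ms (1/7)
6. 962.567ms @ 3 + 45.837ms (1/7)
7. 1008.403ms @ 22/7 + 91.673ms (2/7)
8. 1100.076ms @ 24/7 + 91.673ms (2/7)
9. 1191.749ms @ 26/7 + 91.673ms (2/7)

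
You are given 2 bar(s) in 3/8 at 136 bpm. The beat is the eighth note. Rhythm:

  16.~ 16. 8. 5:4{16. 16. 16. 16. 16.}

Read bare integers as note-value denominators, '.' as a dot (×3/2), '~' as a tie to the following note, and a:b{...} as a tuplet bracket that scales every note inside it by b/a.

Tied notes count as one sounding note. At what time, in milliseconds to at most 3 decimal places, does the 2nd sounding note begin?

note 2 onset = 3/2b = 661.765ms

1. 0.0ms @ 0 + 661.765ms (3/2)
2. 661.765ms @ 3/2 + 661.765ms (3/2)
3. 1323.529ms @ 3 + 264.706ms (3/5)
4. 1588.235ms @ 18/5 + 264.706ms (3/5)
5. 1852.941ms @ 21/5 + 264.706ms (3/5)
6. 2117.647ms @ 24/5 + 264.706ms (3/5)
7. 2382.353ms @ 27/5 + 264.706ms (3/5)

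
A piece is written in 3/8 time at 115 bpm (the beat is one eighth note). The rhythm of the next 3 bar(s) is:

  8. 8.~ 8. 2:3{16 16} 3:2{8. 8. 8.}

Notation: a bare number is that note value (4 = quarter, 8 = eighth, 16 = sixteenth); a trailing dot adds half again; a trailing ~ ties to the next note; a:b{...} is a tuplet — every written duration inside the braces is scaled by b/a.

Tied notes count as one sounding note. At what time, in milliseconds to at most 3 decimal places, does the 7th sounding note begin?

note 7 onset = 8b = 4173.913ms

1. 0.0ms @ 0 + 782.609ms (3/2)
2. 782.609ms @ 3/2 + 1565.217ms (3)
3. 2347.826ms @ 9/2 + 391.304ms (3/4)
4. 2739.13ms @ 21/4 + 391.304ms (3/4)
5. 3130.435ms @ 6 + 521.739ms (1)
6. 3652.174ms @ 7 + 521.739ms (1)
7. 4173.913ms @ 8 + 521.739ms (1)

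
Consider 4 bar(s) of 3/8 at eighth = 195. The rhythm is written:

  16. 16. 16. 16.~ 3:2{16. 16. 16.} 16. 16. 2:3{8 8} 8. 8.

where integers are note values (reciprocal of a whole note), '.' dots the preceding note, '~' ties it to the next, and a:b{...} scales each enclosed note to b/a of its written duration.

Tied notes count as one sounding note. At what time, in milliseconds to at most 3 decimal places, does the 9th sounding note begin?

1. 0.0ms @ 0 + 230.769ms (3/4)
2. 230.769ms @ 3/4 + 230.769ms (3/4)
3. 461.538ms @ 3/2 + 230.769ms (3/4)
4. 692.308ms @ 9/4 + 384.615ms (5/4)
5. 1076.923ms @ 7/2 + 153.846ms (1/2)
6. 1230.769ms @ 4 + 153.846ms (1/2)
7. 1384.615ms @ 9/2 + 230.769ms (3/4)
8. 1615.385ms @ 21/4 + 230.769ms (3/4)
9. 1846.154ms @ 6 + 461.538ms (3/2)
10. 2307.692ms @ 15/2 + 461.538ms (3/2)
11. 2769.231ms @ 9 + 461.538ms (3/2)
12. 3230.769ms @ 21/2 + 461.538ms (3/2)

note 9 onset = 6b = 1846.154ms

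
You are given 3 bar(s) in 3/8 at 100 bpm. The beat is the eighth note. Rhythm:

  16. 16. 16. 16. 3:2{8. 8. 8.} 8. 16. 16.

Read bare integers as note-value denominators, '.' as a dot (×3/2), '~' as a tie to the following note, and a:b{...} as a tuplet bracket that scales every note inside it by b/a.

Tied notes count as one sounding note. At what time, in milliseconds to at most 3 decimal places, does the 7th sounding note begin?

note 7 onset = 5b = 3000.0ms

1. 0.0ms @ 0 + 450.0ms (3/4)
2. 450.0ms @ 3/4 + 450.0ms (3/4)
3. 900.0ms @ 3/2 + 450.0ms (3/4)
4. 1350.0ms @ 9/4 + 450.0ms (3/4)
5. 1800.0ms @ 3 + 600.0ms (1)
6. 2400.0ms @ 4 + 600.0ms (1)
7. 3000.0ms @ 5 + 600.0ms (1)
8. 3600.0ms @ 6 + 900.0ms (3/2)
9. 4500.0ms @ 15/2 + 450.0ms (3/4)
10. 4950.0ms @ 33/4 + 450.0ms (3/4)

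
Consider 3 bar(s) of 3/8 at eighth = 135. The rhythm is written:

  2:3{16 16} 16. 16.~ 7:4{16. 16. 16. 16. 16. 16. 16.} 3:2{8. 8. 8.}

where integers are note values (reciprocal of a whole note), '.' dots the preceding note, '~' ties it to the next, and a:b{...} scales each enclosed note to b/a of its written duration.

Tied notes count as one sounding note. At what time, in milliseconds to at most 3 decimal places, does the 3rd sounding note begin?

note 3 onset = 3/2b = 666.667ms

1. 0.0ms @ 0 + 333.333ms (3/4)
2. 333.333ms @ 3/4 + 333.333ms (3/4)
3. 666.667ms @ 3/2 + 333.333ms (3/4)
4. 1000.0ms @ 9/4 + 523.81ms (33/28)
5. 1523.81ms @ 24/7 + 190.476ms (3/7)
6. 1714.286ms @ 27/7 + 190.476ms (3/7)
7. 1904.762ms @ 30/7 + 190.476ms (3/7)
8. 2095.238ms @ 33/7 + 190.476ms (3/7)
9. 2285.714ms @ 36/7 + 190.476ms (3/7)
10. 2476.19ms @ 39/7 + 190.476ms (3/7)
11. 2666.667ms @ 6 + 444.444ms (1)
12. 3111.111ms @ 7 + 444.444ms (1)
13. 3555.556ms @ 8 + 444.444ms (1)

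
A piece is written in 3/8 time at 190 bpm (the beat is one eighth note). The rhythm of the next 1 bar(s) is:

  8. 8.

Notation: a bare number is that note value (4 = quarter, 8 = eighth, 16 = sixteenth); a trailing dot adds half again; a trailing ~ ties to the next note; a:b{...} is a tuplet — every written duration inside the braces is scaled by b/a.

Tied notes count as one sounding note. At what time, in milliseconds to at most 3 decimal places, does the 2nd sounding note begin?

1. 0.0ms @ 0 + 473.684ms (3/2)
2. 473.684ms @ 3/2 + 473.684ms (3/2)

note 2 onset = 3/2b = 473.684ms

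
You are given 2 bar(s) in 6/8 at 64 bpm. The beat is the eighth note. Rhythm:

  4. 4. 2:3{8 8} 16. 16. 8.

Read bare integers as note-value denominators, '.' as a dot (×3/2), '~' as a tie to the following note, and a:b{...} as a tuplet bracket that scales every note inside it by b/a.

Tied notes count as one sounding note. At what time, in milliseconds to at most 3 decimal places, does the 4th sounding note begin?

note 4 onset = 15/2b = 7031.25ms

1. 0.0ms @ 0 + 2812.5ms (3)
2. 2812.5ms @ 3 + 2812.5ms (3)
3. 5625.0ms @ 6 + 1406.25ms (3/2)
4. 7031.25ms @ 15/2 + 1406.25ms (3/2)
5. 8437.5ms @ 9 + 703.125ms (3/4)
6. 9140.625ms @ 39/4 + 703.125ms (3/4)
7. 9843.75ms @ 21/2 + 1406.25ms (3/2)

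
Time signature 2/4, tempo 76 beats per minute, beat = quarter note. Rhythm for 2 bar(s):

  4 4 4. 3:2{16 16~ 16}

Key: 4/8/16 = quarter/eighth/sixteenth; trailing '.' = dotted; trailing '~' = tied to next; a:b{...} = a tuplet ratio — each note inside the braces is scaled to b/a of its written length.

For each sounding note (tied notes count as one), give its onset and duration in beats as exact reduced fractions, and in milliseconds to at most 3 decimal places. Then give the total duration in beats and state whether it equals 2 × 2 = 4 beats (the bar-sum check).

1) 0.0ms=0b +789.474ms=1b
2) 789.474ms=1b +789.474ms=1b
3) 1578.947ms=2b +1184.211ms=3/2b
4) 2763.158ms=7/2b +131.579ms=1/6b
5) 2894.737ms=11/3b +263.158ms=1/3b
Σ=4b of 4 (76bpm 2/4) — PASS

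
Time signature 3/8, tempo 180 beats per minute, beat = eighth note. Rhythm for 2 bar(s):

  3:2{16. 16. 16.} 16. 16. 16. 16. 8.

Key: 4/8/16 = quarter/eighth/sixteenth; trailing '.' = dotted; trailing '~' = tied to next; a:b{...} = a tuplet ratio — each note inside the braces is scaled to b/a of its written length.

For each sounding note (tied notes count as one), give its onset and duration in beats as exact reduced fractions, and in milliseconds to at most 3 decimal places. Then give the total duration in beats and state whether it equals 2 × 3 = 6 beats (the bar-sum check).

1) 0.0ms=0b +166.667ms=1/2b
2) 166.667ms=1/2b +166.667ms=1/2b
3) 333.333ms=1b +166.667ms=1/2b
4) 500.0ms=3/2b +250.0ms=3/4b
5) 750.0ms=9/4b +250.0ms=3/4b
6) 1000.0ms=3b +250.0ms=3/4b
7) 1250.0ms=15/4b +250.0ms=3/4b
8) 1500.0ms=9/2b +500.0ms=3/2b
Σ=6b of 6 (180bpm 3/8) — PASS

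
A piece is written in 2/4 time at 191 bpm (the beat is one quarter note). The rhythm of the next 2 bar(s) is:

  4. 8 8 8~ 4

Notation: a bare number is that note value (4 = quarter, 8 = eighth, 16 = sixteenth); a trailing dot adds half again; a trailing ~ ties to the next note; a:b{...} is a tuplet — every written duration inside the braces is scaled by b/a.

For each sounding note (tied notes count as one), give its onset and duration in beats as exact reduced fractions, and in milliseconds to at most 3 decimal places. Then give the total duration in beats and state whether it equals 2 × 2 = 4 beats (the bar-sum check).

1) 0.0ms=0b +471.204ms=3/2b
2) 471.204ms=3/2b +157.068ms=1/2b
3) 628.272ms=2b +157.068ms=1/2b
4) 785.34ms=5/2b +471.204ms=3/2b
Σ=4b of 4 (191bpm 2/4) — PASS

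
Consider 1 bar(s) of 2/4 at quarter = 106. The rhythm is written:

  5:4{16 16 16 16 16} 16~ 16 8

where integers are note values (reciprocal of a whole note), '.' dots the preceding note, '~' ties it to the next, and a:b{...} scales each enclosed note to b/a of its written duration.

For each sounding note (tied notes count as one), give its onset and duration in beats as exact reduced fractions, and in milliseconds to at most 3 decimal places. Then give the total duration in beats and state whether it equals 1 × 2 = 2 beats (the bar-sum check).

1) 0.0ms=0b +113.208ms=1/5b
2) 113.208ms=1/5b +113.208ms=1/5b
3) 226.415ms=2/5b +113.208ms=1/5b
4) 339.623ms=3/5b +113.208ms=1/5b
5) 452.83ms=4/5b +113.208ms=1/5b
6) 566.038ms=1b +283.019ms=1/2b
7) 849.057ms=3/2b +283.019ms=1/2b
Σ=2b of 2 (106bpm 2/4) — PASS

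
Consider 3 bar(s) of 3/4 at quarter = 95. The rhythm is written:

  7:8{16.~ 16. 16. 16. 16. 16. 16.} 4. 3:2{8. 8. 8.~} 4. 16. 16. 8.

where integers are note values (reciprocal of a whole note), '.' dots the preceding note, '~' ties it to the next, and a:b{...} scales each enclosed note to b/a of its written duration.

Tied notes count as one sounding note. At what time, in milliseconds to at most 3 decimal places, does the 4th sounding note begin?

note 4 onset = 12/7b = 1082.707ms

1. 0.0ms @ 0 + 541.353ms (6/7)
2. 541.353ms @ 6/7 + 270.677ms (3/7)
3. 812.03ms @ 9/7 + 270.677ms (3/7)
4. 1082.707ms @ 12/7 + 270.677ms (3/7)
5. 1353.383ms @ 15/7 + 270.677ms (3/7)
6. 1624.06ms @ 18/7 + 270.677ms (3/7)
7. 1894.737ms @ 3 + 947.368ms (3/2)
8. 2842.105ms @ 9/2 + 315.789ms (1/2)
9. 3157.895ms @ 5 + 315.789ms (1/2)
10. 3473.684ms @ 11/2 + 1263.158ms (2)
11. 4736.842ms @ 15/2 + 236.842ms (3/8)
12. 4973.684ms @ 63/8 + 236.842ms (3/8)
13. 5210.526ms @ 33/4 + 473.684ms (3/4)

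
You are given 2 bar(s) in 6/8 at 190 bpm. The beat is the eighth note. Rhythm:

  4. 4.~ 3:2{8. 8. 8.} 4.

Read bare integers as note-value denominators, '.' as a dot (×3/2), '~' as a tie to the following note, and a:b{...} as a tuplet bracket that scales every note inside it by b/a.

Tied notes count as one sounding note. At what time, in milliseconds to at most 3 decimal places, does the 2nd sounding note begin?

note 2 onset = 3b = 947.368ms

1. 0.0ms @ 0 + 947.368ms (3)
2. 947.368ms @ 3 + 1263.158ms (4)
3. 2210.526ms @ 7 + 315.789ms (1)
4. 2526.316ms @ 8 + 315.789ms (1)
5. 2842.105ms @ 9 + 947.368ms (3)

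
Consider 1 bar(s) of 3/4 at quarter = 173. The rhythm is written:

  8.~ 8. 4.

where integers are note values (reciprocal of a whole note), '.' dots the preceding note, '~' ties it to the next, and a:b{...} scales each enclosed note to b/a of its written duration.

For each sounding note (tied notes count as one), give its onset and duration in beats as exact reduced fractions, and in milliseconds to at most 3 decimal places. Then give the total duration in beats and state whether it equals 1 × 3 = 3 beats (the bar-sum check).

1) 0.0ms=0b +520.231ms=3/2b
2) 520.231ms=3/2b +520.231ms=3/2b
Σ=3b of 3 (173bpm 3/4) — PASS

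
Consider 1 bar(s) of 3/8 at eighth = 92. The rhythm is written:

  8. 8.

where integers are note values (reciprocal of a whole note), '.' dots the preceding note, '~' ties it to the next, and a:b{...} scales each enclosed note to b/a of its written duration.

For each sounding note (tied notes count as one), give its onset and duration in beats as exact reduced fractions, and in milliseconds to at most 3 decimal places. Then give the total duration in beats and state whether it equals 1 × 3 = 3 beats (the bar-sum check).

1) 0.0ms=0b +978.261ms=3/2b
2) 978.261ms=3/2b +978.261ms=3/2b
Σ=3b of 3 (92bpm 3/8) — PASS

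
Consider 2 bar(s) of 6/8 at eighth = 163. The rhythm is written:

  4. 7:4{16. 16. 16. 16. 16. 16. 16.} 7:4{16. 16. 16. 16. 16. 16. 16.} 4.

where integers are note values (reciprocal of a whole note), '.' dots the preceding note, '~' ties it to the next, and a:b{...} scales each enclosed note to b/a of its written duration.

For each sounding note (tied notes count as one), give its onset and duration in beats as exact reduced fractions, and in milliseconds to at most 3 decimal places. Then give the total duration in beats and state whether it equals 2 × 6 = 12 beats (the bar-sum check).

1) 0.0ms=0b +1104.294ms=3b
2) 1104.294ms=3b +157.756ms=3/7b
3) 1262.051ms=24/7b +157.756ms=3/7b
4) 1419.807ms=27/7b +157.756ms=3/7b
5) 1577.564ms=30/7b +157.756ms=3/7b
6) 1735.32ms=33/7b +157.756ms=3/7b
7) 1893.076ms=36/7b +157.756ms=3/7b
8) 2050.833ms=39/7b +157.756ms=3/7b
9) 2208.589ms=6b +157.756ms=3/7b
10) 2366.345ms=45/7b +157.756ms=3/7b
11) 2524.102ms=48/7b +157.756ms=3/7b
12) 2681.858ms=51/7b +157.756ms=3/7b
13) 2839.614ms=54/7b +157.756ms=3/7b
14) 2997.371ms=57/7b +157.756ms=3/7b
15) 3155.127ms=60/7b +157.756ms=3/7b
16) 3312.883ms=9b +1104.294ms=3b
Σ=12b of 12 (163bpm 6/8) — PASS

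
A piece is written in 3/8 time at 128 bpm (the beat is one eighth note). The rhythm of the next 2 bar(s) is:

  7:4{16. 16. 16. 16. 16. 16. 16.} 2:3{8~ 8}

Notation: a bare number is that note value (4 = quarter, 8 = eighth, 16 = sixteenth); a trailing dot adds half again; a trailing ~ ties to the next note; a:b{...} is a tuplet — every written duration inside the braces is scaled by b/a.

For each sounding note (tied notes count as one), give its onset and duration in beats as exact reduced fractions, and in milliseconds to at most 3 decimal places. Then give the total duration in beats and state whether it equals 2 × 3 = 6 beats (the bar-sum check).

1) 0.0ms=0b +200.893ms=3/7b
2) 200.893ms=3/7b +200.893ms=3/7b
3) 401.786ms=6/7b +200.893ms=3/7b
4) 602.679ms=9/7b +200.893ms=3/7b
5) 803.571ms=12/7b +200.893ms=3/7b
6) 1004.464ms=15/7b +200.893ms=3/7b
7) 1205.357ms=18/7b +200.893ms=3/7b
8) 1406.25ms=3b +1406.25ms=3b
Σ=6b of 6 (128bpm 3/8) — PASS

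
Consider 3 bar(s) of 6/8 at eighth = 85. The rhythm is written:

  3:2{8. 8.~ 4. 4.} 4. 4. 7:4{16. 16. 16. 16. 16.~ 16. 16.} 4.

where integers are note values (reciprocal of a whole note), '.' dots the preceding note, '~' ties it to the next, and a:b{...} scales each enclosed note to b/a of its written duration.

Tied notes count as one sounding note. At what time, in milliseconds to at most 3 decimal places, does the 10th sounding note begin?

1. 0.0ms @ 0 + 705.882ms (1)
2. 705.882ms @ 1 + 2117.647ms (3)
3. 2823.529ms @ 4 + 1411.765ms (2)
4. 4235.294ms @ 6 + 2117.647ms (3)
5. 6352.941ms @ 9 + 2117.647ms (3)
6. 8470.588ms @ 12 + 302.521ms (3/7)
7. 8773.109ms @ 87/7 + 302.521ms (3/7)
8. 9075.63ms @ 90/7 + 302.521ms (3/7)
9. 9378.151ms @ 93/7 + 302.521ms (3/7)
10. 9680.672ms @ 96/7 + 605.042ms (6/7)
11. 10285.714ms @ 102/7 + 302.521ms (3/7)
12. 10588.235ms @ 15 + 2117.647ms (3)

note 10 onset = 96/7b = 9680.672ms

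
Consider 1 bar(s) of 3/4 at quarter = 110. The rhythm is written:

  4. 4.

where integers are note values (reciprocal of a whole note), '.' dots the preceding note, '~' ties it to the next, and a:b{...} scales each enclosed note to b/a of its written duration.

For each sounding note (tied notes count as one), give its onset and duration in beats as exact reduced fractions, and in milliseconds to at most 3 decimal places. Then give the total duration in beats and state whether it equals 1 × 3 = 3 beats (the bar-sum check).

1) 0.0ms=0b +818.182ms=3/2b
2) 818.182ms=3/2b +818.182ms=3/2b
Σ=3b of 3 (110bpm 3/4) — PASS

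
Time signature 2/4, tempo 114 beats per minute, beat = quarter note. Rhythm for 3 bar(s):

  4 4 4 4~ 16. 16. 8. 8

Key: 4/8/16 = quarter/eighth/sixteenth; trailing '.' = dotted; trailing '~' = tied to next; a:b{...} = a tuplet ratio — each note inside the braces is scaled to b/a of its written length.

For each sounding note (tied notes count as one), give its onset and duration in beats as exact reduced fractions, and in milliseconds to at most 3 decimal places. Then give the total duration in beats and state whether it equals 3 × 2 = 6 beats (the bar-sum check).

1) 0.0ms=0b +526.316ms=1b
2) 526.316ms=1b +526.316ms=1b
3) 1052.632ms=2b +526.316ms=1b
4) 1578.947ms=3b +723.684ms=11/8b
5) 2302.632ms=35/8b +197.368ms=3/8b
6) 2500.0ms=19/4b +394.737ms=3/4b
7) 2894.737ms=11/2b +263.158ms=1/2b
Σ=6b of 6 (114bpm 2/4) — PASS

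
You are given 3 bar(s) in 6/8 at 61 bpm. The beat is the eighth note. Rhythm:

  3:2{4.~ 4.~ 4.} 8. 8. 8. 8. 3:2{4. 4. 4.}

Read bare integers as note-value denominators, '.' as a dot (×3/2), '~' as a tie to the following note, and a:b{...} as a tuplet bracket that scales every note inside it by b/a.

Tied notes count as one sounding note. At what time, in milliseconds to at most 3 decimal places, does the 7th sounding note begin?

1. 0.0ms @ 0 + 5901.639ms (6)
2. 5901.639ms @ 6 + 1475.41ms (3/2)
3. 7377.049ms @ 15/2 + 1475.41ms (3/2)
4. 8852.459ms @ 9 + 1475.41ms (3/2)
5. 10327.869ms @ 21/2 + 1475.41ms (3/2)
6. 11803.279ms @ 12 + 1967.213ms (2)
7. 13770.492ms @ 14 + 1967.213ms (2)
8. 15737.705ms @ 16 + 1967.213ms (2)

note 7 onset = 14b = 13770.492ms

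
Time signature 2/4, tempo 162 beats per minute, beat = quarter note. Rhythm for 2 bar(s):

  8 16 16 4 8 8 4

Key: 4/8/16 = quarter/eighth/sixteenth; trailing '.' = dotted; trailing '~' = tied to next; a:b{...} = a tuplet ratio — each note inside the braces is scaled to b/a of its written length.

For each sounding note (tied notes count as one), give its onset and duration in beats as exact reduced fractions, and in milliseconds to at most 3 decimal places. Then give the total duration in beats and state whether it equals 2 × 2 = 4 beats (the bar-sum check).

1) 0.0ms=0b +185.185ms=1/2b
2) 185.185ms=1/2b +92.593ms=1/4b
3) 277.778ms=3/4b +92.593ms=1/4b
4) 370.37ms=1b +370.37ms=1b
5) 740.741ms=2b +185.185ms=1/2b
6) 925.926ms=5/2b +185.185ms=1/2b
7) 1111.111ms=3b +370.37ms=1b
Σ=4b of 4 (162bpm 2/4) — PASS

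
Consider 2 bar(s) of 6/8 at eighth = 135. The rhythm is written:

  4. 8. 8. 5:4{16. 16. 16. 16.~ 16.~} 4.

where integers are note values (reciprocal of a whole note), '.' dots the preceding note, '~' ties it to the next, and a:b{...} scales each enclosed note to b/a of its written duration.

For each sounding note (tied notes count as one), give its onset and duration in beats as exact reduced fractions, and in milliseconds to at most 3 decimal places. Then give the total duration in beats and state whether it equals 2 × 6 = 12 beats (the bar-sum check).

1) 0.0ms=0b +1333.333ms=3b
2) 1333.333ms=3b +666.667ms=3/2b
3) 2000.0ms=9/2b +666.667ms=3/2b
4) 2666.667ms=6b +266.667ms=3/5b
5) 2933.333ms=33/5b +266.667ms=3/5b
6) 3200.0ms=36/5b +266.667ms=3/5b
7) 3466.667ms=39/5b +1866.667ms=21/5b
Σ=12b of 12 (135bpm 6/8) — PASS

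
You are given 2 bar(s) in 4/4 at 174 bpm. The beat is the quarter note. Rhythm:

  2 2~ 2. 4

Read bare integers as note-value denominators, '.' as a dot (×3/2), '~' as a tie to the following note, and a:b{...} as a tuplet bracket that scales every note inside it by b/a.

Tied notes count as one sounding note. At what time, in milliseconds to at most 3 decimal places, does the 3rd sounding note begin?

1. 0.0ms @ 0 + 689.655ms (2)
2. 689.655ms @ 2 + 1724.138ms (5)
3. 2413.793ms @ 7 + 344.828ms (1)

note 3 onset = 7b = 2413.793ms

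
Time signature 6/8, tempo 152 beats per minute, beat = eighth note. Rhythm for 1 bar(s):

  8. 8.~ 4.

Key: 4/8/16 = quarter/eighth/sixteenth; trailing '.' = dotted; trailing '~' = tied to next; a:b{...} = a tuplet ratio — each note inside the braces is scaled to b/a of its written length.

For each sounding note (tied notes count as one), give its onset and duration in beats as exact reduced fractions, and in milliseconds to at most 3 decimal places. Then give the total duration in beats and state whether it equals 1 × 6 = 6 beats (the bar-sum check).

1) 0.0ms=0b +592.105ms=3/2b
2) 592.105ms=3/2b +1776.316ms=9/2b
Σ=6b of 6 (152bpm 6/8) — PASS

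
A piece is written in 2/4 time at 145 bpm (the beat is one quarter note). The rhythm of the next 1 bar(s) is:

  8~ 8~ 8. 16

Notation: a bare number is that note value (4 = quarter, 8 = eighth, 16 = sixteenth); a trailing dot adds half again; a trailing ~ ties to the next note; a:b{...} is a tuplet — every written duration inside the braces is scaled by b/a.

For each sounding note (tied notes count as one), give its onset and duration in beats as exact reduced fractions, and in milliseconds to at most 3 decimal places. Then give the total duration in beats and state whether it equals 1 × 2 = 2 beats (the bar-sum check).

1) 0.0ms=0b +724.138ms=7/4b
2) 724.138ms=7/4b +103.448ms=1/4b
Σ=2b of 2 (145bpm 2/4) — PASS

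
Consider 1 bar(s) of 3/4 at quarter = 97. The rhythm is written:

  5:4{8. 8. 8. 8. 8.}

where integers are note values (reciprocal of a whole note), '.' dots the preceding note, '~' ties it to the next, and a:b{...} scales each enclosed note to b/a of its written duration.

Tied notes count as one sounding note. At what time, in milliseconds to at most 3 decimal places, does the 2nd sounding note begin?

1. 0.0ms @ 0 + 371.134ms (3/5)
2. 371.134ms @ 3/5 + 371.134ms (3/5)
3. 742.268ms @ 6/5 + 371.134ms (3/5)
4. 1113.402ms @ 9/5 + 371.134ms (3/5)
5. 1484.536ms @ 12/5 + 371.134ms (3/5)

note 2 onset = 3/5b = 371.134ms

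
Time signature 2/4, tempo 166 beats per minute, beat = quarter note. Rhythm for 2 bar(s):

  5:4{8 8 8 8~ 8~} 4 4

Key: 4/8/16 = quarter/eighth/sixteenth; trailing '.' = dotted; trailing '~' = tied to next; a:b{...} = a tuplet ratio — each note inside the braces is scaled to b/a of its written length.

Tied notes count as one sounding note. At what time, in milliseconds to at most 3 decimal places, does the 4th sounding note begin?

1. 0.0ms @ 0 + 144.578ms (2/5)
2. 144.578ms @ 2/5 + 144.578ms (2/5)
3. 289.157ms @ 4/5 + 144.578ms (2/5)
4. 433.735ms @ 6/5 + 650.602ms (9/5)
5. 1084.337ms @ 3 + 361.446ms (1)

note 4 onset = 6/5b = 433.735ms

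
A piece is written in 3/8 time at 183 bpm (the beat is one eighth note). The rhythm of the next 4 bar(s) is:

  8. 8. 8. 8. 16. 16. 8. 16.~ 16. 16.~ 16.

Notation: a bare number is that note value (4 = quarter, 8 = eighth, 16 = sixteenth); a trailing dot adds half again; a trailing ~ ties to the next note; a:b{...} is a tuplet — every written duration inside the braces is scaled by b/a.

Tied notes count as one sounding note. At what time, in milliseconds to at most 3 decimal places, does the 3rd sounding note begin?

1. 0.0ms @ 0 + 491.803ms (3/2)
2. 491.803ms @ 3/2 + 491.803ms (3/2)
3. 983.607ms @ 3 + 491.803ms (3/2)
4. 1475.41ms @ 9/2 + 491.803ms (3/2)
5. 1967.213ms @ 6 + 245.902ms (3/4)
6. 2213.115ms @ 27/4 + 245.902ms (3/4)
7. 2459.016ms @ 15/2 + 491.803ms (3/2)
8. 2950.82ms @ 9 + 491.803ms (3/2)
9. 3442.623ms @ 21/2 + 491.803ms (3/2)

note 3 onset = 3b = 983.607ms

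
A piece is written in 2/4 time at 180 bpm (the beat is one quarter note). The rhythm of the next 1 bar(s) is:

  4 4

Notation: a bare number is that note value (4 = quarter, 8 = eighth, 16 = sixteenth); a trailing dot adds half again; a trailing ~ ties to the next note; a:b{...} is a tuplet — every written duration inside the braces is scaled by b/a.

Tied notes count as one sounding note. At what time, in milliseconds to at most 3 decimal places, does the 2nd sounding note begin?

note 2 onset = 1b = 333.333ms

1. 0.0ms @ 0 + 333.333ms (1)
2. 333.333ms @ 1 + 333.333ms (1)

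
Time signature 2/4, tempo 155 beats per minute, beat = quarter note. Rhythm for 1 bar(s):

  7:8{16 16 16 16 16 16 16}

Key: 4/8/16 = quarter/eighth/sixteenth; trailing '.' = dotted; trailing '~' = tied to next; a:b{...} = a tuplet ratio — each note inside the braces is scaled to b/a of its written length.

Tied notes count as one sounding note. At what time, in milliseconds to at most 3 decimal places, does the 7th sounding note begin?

note 7 onset = 12/7b = 663.594ms

1. 0.0ms @ 0 + 110.599ms (2/7)
2. 110.599ms @ 2/7 + 110.599ms (2/7)
3. 221.198ms @ 4/7 + 110.599ms (2/7)
4. 331.797ms @ 6/7 + 110.599ms (2/7)
5. 442.396ms @ 8/7 + 110.599ms (2/7)
6. 552.995ms @ 10/7 + 110.599ms (2/7)
7. 663.594ms @ 12/7 + 110.599ms (2/7)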